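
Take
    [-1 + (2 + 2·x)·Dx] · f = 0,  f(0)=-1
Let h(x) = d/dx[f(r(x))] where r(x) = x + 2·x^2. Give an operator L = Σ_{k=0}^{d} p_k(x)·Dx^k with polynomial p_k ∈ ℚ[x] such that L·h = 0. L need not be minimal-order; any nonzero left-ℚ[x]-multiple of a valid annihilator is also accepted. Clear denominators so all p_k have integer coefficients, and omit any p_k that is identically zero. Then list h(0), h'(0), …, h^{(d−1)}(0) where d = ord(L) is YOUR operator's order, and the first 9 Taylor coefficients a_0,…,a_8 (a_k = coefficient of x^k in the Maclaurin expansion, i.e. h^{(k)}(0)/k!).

L = 7 + (-2 - 10·x - 12·x^2 - 16·x^3)·Dx  (order 1).
h: a_k = -1/2, -7/4, 21/16, 21/32, -595/256, 567/512, 5537/2048, -17843/4096, -36099/65536, …
ICs: h(0) = -1/2.

f: a_k = -1, -1/2, 1/8, -1/16, 5/128, -7/256, 21/1024, -33/2048, 429/32768, …
f∘r: x↦r, Dx↦Dx/r' in L_f ⇒ L₀.
h=h₀': d/dx-closure on L₀ ⇒ L.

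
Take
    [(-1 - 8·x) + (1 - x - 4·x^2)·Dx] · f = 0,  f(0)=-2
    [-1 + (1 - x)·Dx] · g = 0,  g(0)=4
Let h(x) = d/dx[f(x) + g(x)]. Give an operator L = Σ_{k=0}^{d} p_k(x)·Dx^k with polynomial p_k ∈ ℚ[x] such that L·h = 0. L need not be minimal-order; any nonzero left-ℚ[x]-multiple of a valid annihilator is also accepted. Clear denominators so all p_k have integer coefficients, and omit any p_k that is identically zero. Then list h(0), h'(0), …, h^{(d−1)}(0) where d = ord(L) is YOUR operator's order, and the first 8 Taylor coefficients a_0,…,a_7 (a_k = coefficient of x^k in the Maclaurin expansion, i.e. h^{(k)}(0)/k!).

L = (-6 - 96·x - 384·x^3 + 96·x^4) + (6 + 42·x - 24·x^2 + 144·x^3 - 372·x^4 + 96·x^5)·Dx + (-1 + 2·x - 9·x^2 + 24·x^3 + 28·x^4 - 60·x^5 + 16·x^6)·Dx^2  (order 2).
h: a_k = 2, -12, -42, -216, -630, -2148, -6146, -18608, …
ICs: h(0) = 2, h′(0) = -12.

f: a_k = -2, -2, -10, -18, -58, -130, -362, -882, …
g: a_k = 4, 4, 4, 4, 4, 4, 4, 4, …
Weyl lclm of L_f,L_g ⇒ L₀ (ord ≤ 2).
h₀' ⇒ L via d/dx closure of L₀.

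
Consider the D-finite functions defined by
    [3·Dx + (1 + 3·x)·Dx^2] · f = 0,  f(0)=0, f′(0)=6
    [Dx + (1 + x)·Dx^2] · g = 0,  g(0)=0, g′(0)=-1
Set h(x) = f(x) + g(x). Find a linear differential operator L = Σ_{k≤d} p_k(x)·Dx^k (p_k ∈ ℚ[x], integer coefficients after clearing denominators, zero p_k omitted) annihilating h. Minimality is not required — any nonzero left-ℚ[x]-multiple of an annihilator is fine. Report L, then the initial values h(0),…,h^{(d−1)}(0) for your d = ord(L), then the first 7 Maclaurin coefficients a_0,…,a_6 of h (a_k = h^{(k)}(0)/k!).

f: a_k = 0, 6, -9, 18, -81/2, 486/5, -243, …
g: a_k = 0, -1, 1/2, -1/3, 1/4, -1/5, 1/6, …
Weyl lclm of L_f,L_g ⇒ L₀ (ord ≤ 4).
L = 6·Dx + (8 + 12·x)·Dx^2 + (1 + 4·x + 3·x^2)·Dx^3  (order 3).
h: a_k = 0, 5, -17/2, 53/3, -161/4, 97, -1457/6, …
ICs: h(0) = 0, h′(0) = 5, h′′(0) = -17.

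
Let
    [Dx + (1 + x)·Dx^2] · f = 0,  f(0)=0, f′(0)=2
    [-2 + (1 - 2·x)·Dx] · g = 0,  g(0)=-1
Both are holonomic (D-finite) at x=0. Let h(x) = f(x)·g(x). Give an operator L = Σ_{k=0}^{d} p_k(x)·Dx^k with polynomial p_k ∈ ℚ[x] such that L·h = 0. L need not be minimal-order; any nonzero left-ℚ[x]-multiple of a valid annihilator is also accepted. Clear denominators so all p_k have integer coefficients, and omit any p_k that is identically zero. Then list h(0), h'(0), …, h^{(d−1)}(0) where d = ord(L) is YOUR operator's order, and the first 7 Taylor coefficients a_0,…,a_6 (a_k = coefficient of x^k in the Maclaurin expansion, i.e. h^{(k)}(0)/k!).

L = 2 + (3 + 6·x)·Dx + (-1 + x + 2·x^2)·Dx^2  (order 2).
h: a_k = 0, -2, -3, -20/3, -77/6, -391/15, -259/5, …
ICs: h(0) = 0, h′(0) = -2.

f: a_k = 0, 2, -1, 2/3, -1/2, 2/5, -1/3, …
g: a_k = -1, -2, -4, -8, -16, -32, -64, …
L₀ := L_f ⊗_s L_g (sym. prod.), ord ≤ 2.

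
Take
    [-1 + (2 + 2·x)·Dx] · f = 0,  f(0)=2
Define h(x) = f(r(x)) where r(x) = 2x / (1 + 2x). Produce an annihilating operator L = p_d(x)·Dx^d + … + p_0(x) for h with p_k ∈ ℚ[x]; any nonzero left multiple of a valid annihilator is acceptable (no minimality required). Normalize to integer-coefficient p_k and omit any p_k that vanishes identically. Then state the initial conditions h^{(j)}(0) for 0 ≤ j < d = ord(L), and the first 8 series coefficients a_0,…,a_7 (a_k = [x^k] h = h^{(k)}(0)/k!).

f: a_k = 2, 1, -1/4, 1/8, -5/64, 7/128, -21/512, 33/1024, …
L₀ from L_f via x↦r, Dx↦r'^{-1}Dx.
L = -1 + (1 + 6·x + 8·x^2)·Dx  (order 1).
h: a_k = 2, 2, -5, 13, -141/4, 399/4, -2353/8, 7205/8, …
ICs: h(0) = 2.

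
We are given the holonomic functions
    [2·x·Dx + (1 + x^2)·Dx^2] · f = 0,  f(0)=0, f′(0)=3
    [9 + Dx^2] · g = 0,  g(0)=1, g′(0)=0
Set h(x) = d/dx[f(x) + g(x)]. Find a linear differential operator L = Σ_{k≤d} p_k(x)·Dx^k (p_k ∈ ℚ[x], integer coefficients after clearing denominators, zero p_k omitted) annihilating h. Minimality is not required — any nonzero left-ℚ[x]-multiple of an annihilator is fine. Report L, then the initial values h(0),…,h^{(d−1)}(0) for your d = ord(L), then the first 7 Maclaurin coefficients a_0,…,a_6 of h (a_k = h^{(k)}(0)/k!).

f: a_k = 0, 3, 0, -1, 0, 3/5, 0, …
g: a_k = 1, 0, -9/2, 0, 27/8, 0, -81/80, …
Sum ⇒ L₀ = lclm(L_f,L_g) in ℚ(x)⟨Dx⟩.
Derive L from L₀ (diff closure).
L = (-54·x + 540·x^3 + 162·x^5) + (63 + 279·x^2 + 297·x^4 + 81·x^6)·Dx + (-6·x + 60·x^3 + 18·x^5)·Dx^2 + (7 + 31·x^2 + 33·x^4 + 9·x^6)·Dx^3  (order 3).
h: a_k = 3, -9, -3, 27/2, 3, -243/40, -3, …
ICs: h(0) = 3, h′(0) = -9, h′′(0) = -6.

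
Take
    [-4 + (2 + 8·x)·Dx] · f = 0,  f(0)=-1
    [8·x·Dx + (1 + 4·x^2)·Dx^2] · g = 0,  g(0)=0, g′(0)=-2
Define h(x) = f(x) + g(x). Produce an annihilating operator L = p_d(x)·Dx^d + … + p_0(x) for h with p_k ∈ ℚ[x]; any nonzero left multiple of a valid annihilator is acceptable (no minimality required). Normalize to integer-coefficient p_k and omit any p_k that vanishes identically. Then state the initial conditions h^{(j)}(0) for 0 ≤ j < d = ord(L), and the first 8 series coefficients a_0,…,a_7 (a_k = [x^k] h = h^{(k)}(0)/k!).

f: a_k = -1, -2, 2, -4, 10, -28, 84, -264, …
g: a_k = 0, -2, 0, 8/3, 0, -32/5, 0, 128/7, …
L₀ := lclm(L_f,L_g); ord L₀ ≤ 1+2.
L = (-8 - 80·x + 96·x^2 + 192·x^3)·Dx + (-10 - 32·x - 64·x^2 + 384·x^3 + 672·x^4)·Dx^2 + (-1 + 24·x^2 + 48·x^3 + 112·x^4 + 192·x^5)·Dx^3  (order 3).
h: a_k = -1, -4, 2, -4/3, 10, -172/5, 84, -1720/7, …
ICs: h(0) = -1, h′(0) = -4, h′′(0) = 4.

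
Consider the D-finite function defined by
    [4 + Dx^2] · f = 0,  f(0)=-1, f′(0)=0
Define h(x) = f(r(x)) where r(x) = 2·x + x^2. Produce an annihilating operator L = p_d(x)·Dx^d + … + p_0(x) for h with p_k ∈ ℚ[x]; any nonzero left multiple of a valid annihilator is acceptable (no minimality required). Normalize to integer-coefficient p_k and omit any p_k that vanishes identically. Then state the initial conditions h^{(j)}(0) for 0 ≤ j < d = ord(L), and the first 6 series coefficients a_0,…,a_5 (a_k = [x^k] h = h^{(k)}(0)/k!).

f: a_k = -1, 0, 2, 0, -2/3, 0, …
f∘r: x↦r, Dx↦Dx/r' in L_f ⇒ L₀.
L = (16 + 48·x + 48·x^2 + 16·x^3) - Dx + (1 + x)·Dx^2  (order 2).
h: a_k = -1, 0, 8, 8, -26/3, -64/3, …
ICs: h(0) = -1, h′(0) = 0.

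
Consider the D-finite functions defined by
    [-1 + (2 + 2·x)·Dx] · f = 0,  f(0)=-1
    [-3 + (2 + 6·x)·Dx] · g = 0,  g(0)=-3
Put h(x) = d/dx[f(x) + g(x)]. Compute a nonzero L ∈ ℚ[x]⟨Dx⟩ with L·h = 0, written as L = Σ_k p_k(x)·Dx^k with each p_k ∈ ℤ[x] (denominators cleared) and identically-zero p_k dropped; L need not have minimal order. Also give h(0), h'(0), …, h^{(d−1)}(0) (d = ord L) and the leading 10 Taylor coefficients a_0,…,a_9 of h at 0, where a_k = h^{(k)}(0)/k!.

L = -9 + (-24 - 36·x)·Dx + (-4 - 16·x - 12·x^2)·Dx^2  (order 2).
h: a_k = -5, 7, -123/8, 305/8, -12775/128, 34461/128, -757911/1024, 2111109/1024, -189993375/32768, 538308485/32768, …
ICs: h(0) = -5, h′(0) = 7.

f: a_k = -1, -1/2, 1/8, -1/16, 5/128, -7/256, 21/1024, -33/2048, 429/32768, -715/65536, …
g: a_k = -3, -9/2, 27/8, -81/16, 1215/128, -5103/256, 45927/1024, -216513/2048, 8444007/32768, -42220035/65536, …
h₀=f+g: left-lcm gives L₀, ord ≤ 2.
h=h₀': d/dx-closure on L₀ ⇒ L.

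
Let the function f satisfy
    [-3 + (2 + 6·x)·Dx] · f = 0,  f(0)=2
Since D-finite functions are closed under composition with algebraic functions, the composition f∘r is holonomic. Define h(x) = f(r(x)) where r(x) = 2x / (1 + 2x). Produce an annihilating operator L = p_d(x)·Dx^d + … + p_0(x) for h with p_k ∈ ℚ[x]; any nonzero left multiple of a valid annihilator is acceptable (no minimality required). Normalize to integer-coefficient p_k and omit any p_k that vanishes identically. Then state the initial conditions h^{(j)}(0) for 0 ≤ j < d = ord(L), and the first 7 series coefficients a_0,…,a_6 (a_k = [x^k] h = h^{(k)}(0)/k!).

f: a_k = 2, 3, -9/4, 27/8, -405/64, 1701/128, -15309/512, …
Change of var in L_f (x↦r) gives L₀.
L = -3 + (1 + 10·x + 16·x^2)·Dx  (order 1).
h: a_k = 2, 6, -21, 87, -1677/4, 9069/4, -106305/8, …
ICs: h(0) = 2.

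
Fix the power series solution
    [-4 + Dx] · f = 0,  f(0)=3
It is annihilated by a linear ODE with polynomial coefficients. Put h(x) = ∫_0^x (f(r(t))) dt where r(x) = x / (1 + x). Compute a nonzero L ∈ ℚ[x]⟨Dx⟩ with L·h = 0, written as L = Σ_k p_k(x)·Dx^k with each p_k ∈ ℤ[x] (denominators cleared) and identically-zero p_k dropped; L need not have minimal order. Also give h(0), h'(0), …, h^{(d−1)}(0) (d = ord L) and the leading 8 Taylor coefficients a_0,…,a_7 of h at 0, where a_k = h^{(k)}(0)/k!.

f: a_k = 3, 12, 24, 32, 32, 128/5, 256/15, 1024/105, …
Change of var in L_f (x↦r) gives L₀.
h=∫₀ˣh₀: take L = L₀·Dx.
L = -4·Dx + (1 + 2·x + x^2)·Dx^2  (order 2).
h: a_k = 0, 3, 6, 4, -1, -4/5, 14/15, -44/105, …
ICs: h(0) = 0, h′(0) = 3.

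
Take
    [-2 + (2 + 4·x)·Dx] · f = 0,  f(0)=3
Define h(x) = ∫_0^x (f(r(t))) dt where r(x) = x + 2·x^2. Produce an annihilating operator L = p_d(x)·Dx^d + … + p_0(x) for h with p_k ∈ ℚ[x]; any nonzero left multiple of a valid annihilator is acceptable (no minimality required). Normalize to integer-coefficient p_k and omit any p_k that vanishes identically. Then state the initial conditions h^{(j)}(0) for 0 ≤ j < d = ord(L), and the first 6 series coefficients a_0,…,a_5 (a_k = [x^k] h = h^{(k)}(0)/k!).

L = (-1 - 4·x)·Dx + (1 + 2·x + 4·x^2)·Dx^2  (order 2).
h: a_k = 0, 3, 3/2, 3/2, -9/8, 9/40, …
ICs: h(0) = 0, h′(0) = 3.

f: a_k = 3, 3, -3/2, 3/2, -15/8, 21/8, …
Substitute x→r, Dx→(1/r')Dx; clear ⇒ L₀.
Integrate: L := L₀·Dx.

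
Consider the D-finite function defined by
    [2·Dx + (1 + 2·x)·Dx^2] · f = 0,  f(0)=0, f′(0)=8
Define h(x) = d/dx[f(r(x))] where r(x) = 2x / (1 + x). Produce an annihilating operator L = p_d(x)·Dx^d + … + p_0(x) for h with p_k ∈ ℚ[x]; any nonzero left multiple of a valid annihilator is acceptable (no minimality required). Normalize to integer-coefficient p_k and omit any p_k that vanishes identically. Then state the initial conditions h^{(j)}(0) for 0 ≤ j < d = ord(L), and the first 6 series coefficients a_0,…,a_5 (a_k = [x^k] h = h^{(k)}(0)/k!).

L = (6 + 10·x) + (1 + 6·x + 5·x^2)·Dx  (order 1).
h: a_k = 16, -96, 496, -2496, 12496, -62496, …
ICs: h(0) = 16.

f: a_k = 0, 8, -8, 32/3, -16, 128/5, …
Change of var in L_f (x↦r) gives L₀.
Differentiate: ansatz ord ≤ ord L₀ ⇒ L.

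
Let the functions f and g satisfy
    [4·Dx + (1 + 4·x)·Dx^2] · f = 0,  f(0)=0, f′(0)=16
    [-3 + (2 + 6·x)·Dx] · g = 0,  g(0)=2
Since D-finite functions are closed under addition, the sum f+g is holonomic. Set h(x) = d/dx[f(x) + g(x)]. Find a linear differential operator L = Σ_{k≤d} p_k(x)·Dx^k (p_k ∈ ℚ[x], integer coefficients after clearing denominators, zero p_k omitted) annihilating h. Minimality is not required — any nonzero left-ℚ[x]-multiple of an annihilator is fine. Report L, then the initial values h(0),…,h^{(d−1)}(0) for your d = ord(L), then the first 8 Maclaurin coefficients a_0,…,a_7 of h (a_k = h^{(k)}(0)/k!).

f: a_k = 0, 16, -32, 256/3, -256, 4096/5, -8192/3, 65536/7, …
g: a_k = 2, 3, -9/4, 27/8, -405/64, 1701/128, -15309/512, 72171/1024, …
L₀ := lclm(L_f,L_g); ord L₀ ≤ 2+1.
h₀' ⇒ L via d/dx closure of L₀.
L = (84 + 144·x) + (101 + 552·x + 720·x^2)·Dx + (10 + 94·x + 288·x^2 + 288·x^3)·Dx^2  (order 2).
h: a_k = 19, -137/2, 2129/8, -16789/16, 532793/128, -4240231/256, 67614061/1024, -539685581/2048, …
ICs: h(0) = 19, h′(0) = -137/2.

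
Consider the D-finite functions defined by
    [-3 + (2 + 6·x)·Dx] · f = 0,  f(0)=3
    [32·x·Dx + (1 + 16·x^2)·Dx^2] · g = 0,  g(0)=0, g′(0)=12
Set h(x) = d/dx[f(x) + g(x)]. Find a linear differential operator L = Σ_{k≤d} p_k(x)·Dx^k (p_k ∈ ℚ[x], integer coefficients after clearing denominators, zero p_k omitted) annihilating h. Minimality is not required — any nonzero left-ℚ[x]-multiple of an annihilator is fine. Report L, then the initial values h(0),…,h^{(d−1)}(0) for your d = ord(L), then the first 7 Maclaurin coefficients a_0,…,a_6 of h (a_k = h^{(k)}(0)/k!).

L = (-192 - 1440·x + 9216·x^2 + 13824·x^3) + (-155 - 768·x + 4128·x^2 + 36864·x^3 + 48384·x^4)·Dx + (-6 + 110·x + 576·x^2 + 2624·x^3 + 10752·x^4 + 13824·x^5)·Dx^2  (order 2).
h: a_k = 33/2, -27/4, -2829/16, -1215/32, 811947/256, -137781/512, -99147705/2048, …
ICs: h(0) = 33/2, h′(0) = -27/4.

f: a_k = 3, 9/2, -27/8, 81/16, -1215/128, 5103/256, -45927/1024, …
g: a_k = 0, 12, 0, -64, 0, 3072/5, 0, …
Sum ⇒ L₀ = lclm(L_f,L_g) in ℚ(x)⟨Dx⟩.
h₀' ⇒ L via d/dx closure of L₀.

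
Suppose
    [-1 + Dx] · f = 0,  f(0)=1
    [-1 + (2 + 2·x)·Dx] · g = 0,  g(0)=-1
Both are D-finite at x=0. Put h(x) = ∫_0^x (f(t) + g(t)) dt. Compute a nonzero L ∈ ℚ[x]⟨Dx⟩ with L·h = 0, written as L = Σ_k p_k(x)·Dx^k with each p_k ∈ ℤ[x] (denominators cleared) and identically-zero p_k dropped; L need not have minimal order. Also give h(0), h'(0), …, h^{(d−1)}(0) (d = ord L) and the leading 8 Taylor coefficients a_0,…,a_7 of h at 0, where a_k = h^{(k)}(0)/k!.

L = (3 + 2·x)·Dx + (-5 - 8·x - 4·x^2)·Dx^2 + (2 + 6·x + 4·x^2)·Dx^3  (order 3).
h: a_k = 0, 0, 1/4, 5/24, 5/192, 31/1920, -73/23040, 1009/322560, …
ICs: h(0) = 0, h′(0) = 0, h′′(0) = 1/2.

f: a_k = 1, 1, 1/2, 1/6, 1/24, 1/120, 1/720, 1/5040, …
g: a_k = -1, -1/2, 1/8, -1/16, 5/128, -7/256, 21/1024, -33/2048, …
h₀=f+g: left-lcm gives L₀, ord ≤ 2.
∫: right-multiply L₀ by Dx.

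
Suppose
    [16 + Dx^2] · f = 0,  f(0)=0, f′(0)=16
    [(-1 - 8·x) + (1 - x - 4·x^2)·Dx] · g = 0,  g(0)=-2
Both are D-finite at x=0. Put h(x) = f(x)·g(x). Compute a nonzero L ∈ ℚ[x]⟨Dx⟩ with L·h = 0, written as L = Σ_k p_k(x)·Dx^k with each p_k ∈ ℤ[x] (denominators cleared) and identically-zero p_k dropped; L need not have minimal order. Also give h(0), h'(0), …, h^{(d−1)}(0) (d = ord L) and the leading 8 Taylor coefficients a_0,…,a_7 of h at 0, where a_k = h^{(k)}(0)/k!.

f: a_k = 0, 16, 0, -128/3, 0, 512/15, 0, -4096/315, …
g: a_k = -2, -2, -10, -18, -58, -130, -362, -882, …
Product ⇒ symmetric product L₀, ord ≤ 2.
L = (-8 + 16·x + 64·x^2) + (2 + 16·x)·Dx + (-1 + x + 4·x^2)·Dx^2  (order 2).
h: a_k = 0, -32, -32, -224/3, -608/3, -2848/5, -20704/15, -1144288/315, …
ICs: h(0) = 0, h′(0) = -32.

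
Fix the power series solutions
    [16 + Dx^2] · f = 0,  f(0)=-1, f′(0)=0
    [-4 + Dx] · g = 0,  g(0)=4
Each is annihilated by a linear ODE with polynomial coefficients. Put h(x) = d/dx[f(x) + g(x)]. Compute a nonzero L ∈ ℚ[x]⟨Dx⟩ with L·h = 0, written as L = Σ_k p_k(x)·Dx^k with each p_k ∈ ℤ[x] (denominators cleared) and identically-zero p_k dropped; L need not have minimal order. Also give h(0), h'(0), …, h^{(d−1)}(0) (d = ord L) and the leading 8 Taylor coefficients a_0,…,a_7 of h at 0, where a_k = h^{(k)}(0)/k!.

f: a_k = -1, 0, 8, 0, -32/3, 0, 256/45, 0, …
g: a_k = 4, 16, 32, 128/3, 128/3, 512/15, 1024/45, 4096/315, …
L₀ := lclm(L_f,L_g); ord L₀ ≤ 2+1.
h=h₀': d/dx-closure on L₀ ⇒ L.
L = 64 - 16·Dx + 4·Dx^2 - Dx^3  (order 3).
h: a_k = 16, 80, 128, 128, 512/3, 512/3, 4096/45, 4096/105, …
ICs: h(0) = 16, h′(0) = 80, h′′(0) = 256.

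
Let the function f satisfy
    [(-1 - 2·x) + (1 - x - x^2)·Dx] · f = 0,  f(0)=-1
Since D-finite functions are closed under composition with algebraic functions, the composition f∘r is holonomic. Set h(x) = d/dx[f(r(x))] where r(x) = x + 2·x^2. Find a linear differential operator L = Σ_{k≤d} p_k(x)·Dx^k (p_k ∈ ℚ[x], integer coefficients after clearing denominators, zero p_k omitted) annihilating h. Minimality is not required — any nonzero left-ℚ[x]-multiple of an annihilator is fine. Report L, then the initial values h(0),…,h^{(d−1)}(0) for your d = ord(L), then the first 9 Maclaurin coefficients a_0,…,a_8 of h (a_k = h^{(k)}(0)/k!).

L = (8 + 42·x + 126·x^2 + 208·x^3 + 408·x^4 + 480·x^5 + 320·x^6) + (-1 - 5·x - 3·x^2 + 18·x^3 + 80·x^4 + 120·x^5 + 112·x^6 + 64·x^7)·Dx  (order 1).
h: a_k = -1, -8, -33, -124, -420, -1422, -4599, -14624, -45747, …
ICs: h(0) = -1.

f: a_k = -1, -1, -2, -3, -5, -8, -13, -21, -34, …
h₀=f(r): pull back L_f along r ⇒ L₀.
Differentiate: ansatz ord ≤ ord L₀ ⇒ L.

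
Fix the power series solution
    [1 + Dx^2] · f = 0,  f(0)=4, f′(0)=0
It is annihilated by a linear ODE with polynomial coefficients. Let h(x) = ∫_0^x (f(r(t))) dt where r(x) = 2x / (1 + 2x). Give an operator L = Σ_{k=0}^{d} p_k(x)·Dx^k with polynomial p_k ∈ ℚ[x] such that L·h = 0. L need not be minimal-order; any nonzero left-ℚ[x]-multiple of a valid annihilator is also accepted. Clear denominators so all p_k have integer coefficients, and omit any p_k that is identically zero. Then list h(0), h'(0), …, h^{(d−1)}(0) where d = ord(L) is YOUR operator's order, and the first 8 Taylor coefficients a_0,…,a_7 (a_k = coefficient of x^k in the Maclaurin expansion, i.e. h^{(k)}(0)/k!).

f: a_k = 4, 0, -2, 0, 1/6, 0, -1/180, 0, …
Change of var in L_f (x↦r) gives L₀.
∫: right-multiply L₀ by Dx.
L = 4·Dx + (4 + 24·x + 48·x^2 + 32·x^3)·Dx^2 + (1 + 8·x + 24·x^2 + 32·x^3 + 16·x^4)·Dx^3  (order 3).
h: a_k = 0, 4, 0, -8/3, 8, -56/3, 352/9, -24016/315, …
ICs: h(0) = 0, h′(0) = 4, h′′(0) = 0.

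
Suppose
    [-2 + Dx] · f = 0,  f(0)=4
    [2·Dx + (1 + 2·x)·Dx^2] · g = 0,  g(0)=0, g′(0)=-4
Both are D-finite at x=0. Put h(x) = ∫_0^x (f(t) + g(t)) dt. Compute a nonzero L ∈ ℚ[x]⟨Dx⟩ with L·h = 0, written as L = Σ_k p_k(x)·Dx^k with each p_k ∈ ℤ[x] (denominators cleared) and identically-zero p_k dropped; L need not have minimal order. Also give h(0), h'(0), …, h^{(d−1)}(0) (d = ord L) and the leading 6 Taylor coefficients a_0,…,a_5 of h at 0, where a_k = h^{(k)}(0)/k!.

L = (-6 - 4·x)·Dx^2 + (1 - 4·x - 4·x^2)·Dx^3 + (1 + 3·x + 2·x^2)·Dx^4  (order 4).
h: a_k = 0, 4, 2, 4, 0, 32/15, …
ICs: h(0) = 0, h′(0) = 4, h′′(0) = 4, h′′′(0) = 24.

f: a_k = 4, 8, 8, 16/3, 8/3, 16/15, …
g: a_k = 0, -4, 4, -16/3, 8, -64/5, …
L₀ := lclm(L_f,L_g); ord L₀ ≤ 1+2.
Integrate: L := L₀·Dx.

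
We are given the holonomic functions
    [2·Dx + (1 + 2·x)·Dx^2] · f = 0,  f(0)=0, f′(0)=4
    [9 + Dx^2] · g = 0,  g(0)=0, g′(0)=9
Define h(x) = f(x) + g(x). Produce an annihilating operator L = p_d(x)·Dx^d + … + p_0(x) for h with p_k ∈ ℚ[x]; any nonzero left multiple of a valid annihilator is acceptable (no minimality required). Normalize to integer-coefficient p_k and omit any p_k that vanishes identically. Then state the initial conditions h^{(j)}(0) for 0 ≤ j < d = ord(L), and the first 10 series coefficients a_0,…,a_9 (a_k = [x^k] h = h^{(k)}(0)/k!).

L = (594 + 648·x + 648·x^2)·Dx + (153 + 630·x + 972·x^2 + 648·x^3)·Dx^2 + (66 + 72·x + 72·x^2)·Dx^3 + (17 + 70·x + 108·x^2 + 72·x^3)·Dx^4  (order 4).
h: a_k = 0, 13, -4, -49/6, -8, 151/8, -64/3, 19751/560, -64, 4594081/40320, …
ICs: h(0) = 0, h′(0) = 13, h′′(0) = -8, h′′′(0) = -49.

f: a_k = 0, 4, -4, 16/3, -8, 64/5, -64/3, 256/7, -64, 1024/9, …
g: a_k = 0, 9, 0, -27/2, 0, 243/40, 0, -729/560, 0, 729/4480, …
f+g: L₀ = lclm(L_f,L_g), ord ≤ 2+2.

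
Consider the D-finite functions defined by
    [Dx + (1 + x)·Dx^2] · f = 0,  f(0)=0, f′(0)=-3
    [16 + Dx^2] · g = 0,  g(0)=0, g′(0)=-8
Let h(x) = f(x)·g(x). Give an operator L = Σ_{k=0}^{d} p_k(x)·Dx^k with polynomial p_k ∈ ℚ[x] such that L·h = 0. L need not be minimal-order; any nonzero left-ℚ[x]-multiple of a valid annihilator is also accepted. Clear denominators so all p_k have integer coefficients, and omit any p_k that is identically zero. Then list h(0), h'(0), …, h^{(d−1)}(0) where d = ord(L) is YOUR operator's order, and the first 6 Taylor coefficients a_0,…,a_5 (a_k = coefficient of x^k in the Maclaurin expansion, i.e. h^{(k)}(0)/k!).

f: a_k = 0, -3, 3/2, -1, 3/4, -3/5, …
g: a_k = 0, -8, 0, 64/3, 0, -256/15, …
f·g: L₀ = L_f ⊗_s L_g, ord ≤ 2·2.
L = (15072 + 62976·x + 97024·x^2 + 65536·x^3 + 16384·x^4) + (1984 + 6080·x + 6144·x^2 + 2048·x^3)·Dx + (1950 + 8000·x + 12192·x^2 + 8192·x^3 + 2048·x^4)·Dx^2 + (124 + 380·x + 384·x^2 + 128·x^3)·Dx^3 + (63 + 254·x + 383·x^2 + 256·x^3 + 64·x^4)·Dx^4  (order 4).
h: a_k = 0, 0, 24, -12, -56, 26, …
ICs: h(0) = 0, h′(0) = 0, h′′(0) = 48, h′′′(0) = -72.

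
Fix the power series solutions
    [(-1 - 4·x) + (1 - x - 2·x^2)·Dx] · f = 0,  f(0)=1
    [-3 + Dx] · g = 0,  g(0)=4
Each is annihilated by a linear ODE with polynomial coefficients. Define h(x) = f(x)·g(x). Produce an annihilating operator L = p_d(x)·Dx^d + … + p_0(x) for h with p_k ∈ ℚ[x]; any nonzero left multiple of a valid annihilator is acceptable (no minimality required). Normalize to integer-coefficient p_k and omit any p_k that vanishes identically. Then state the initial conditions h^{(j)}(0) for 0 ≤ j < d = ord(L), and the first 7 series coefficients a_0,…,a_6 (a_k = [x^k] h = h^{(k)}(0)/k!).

f: a_k = 1, 1, 3, 5, 11, 21, 43, …
g: a_k = 4, 12, 18, 18, 27/2, 81/10, 81/20, …
f·g: L₀ = L_f ⊗_s L_g, ord ≤ 1·1.
L = (4 + x - 6·x^2) + (-1 + x + 2·x^2)·Dx  (order 1).
h: a_k = 4, 16, 42, 92, 379/2, 1908/5, 15293/20, …
ICs: h(0) = 4.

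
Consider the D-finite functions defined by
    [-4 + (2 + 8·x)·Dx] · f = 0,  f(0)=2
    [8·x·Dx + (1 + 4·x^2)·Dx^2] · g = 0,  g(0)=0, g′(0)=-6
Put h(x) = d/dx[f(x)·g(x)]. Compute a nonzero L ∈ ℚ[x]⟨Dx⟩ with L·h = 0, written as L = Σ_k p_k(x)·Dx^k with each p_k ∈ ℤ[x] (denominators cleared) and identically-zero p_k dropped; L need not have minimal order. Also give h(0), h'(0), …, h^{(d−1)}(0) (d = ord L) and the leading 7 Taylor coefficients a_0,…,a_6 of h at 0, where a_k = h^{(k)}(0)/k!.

L = (-4 + 160·x + 320·x^2 - 384·x^3 - 192·x^4) + (16 + 120·x + 432·x^2 + 544·x^3 - 1344·x^4 - 768·x^5)·Dx + (3 + 20·x + 24·x^2 - 16·x^3 - 16·x^4 - 384·x^5 - 256·x^6)·Dx^2  (order 2).
h: a_k = -12, -48, 120, -64, 248, -10464/5, 36208/5, …
ICs: h(0) = -12, h′(0) = -48.

f: a_k = 2, 4, -4, 8, -20, 56, -168, …
g: a_k = 0, -6, 0, 8, 0, -96/5, 0, …
L₀ := L_f ⊗_s L_g (sym. prod.), ord ≤ 2.
h=h₀': d/dx-closure on L₀ ⇒ L.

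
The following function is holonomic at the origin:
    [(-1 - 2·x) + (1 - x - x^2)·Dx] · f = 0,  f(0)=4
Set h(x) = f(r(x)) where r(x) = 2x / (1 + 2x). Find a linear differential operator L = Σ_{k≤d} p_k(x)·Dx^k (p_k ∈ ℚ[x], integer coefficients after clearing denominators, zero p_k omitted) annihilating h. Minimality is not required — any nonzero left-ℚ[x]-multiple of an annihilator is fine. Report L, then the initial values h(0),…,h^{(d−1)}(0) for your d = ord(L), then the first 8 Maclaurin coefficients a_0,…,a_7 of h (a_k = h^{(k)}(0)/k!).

f: a_k = 4, 4, 8, 12, 20, 32, 52, 84, …
L₀ from L_f via x↦r, Dx↦r'^{-1}Dx.
L = (2 + 12·x) + (-1 - 4·x + 8·x^3)·Dx  (order 1).
h: a_k = 4, 8, 16, 0, 64, -128, 512, -1536, …
ICs: h(0) = 4.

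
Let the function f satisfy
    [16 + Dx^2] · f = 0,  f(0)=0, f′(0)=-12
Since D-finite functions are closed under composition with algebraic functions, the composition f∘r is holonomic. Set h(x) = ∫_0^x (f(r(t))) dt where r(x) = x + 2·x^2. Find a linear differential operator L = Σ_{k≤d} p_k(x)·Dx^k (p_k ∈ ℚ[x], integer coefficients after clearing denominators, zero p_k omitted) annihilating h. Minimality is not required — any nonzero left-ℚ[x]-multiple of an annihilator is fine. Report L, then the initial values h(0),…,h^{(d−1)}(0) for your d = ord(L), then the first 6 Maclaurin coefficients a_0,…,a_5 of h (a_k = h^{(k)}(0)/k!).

L = (16 + 192·x + 768·x^2 + 1024·x^3)·Dx - 4·Dx^2 + (1 + 4·x)·Dx^3  (order 3).
h: a_k = 0, 0, -6, -8, 8, 192/5, …
ICs: h(0) = 0, h′(0) = 0, h′′(0) = -12.

f: a_k = 0, -12, 0, 32, 0, -128/5, …
f∘r: x↦r, Dx↦Dx/r' in L_f ⇒ L₀.
h=∫h₀ ⇒ L = L₀·Dx.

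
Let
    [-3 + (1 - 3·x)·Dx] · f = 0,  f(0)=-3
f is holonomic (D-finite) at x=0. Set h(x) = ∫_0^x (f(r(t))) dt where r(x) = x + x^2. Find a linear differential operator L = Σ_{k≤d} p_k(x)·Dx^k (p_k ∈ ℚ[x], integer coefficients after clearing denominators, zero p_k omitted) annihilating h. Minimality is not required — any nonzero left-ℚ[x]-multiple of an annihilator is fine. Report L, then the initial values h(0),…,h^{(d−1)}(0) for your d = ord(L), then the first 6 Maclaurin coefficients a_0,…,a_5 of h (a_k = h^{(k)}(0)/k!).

L = (3 + 6·x)·Dx + (-1 + 3·x + 3·x^2)·Dx^2  (order 2).
h: a_k = 0, -3, -9/2, -12, -135/4, -513/5, …
ICs: h(0) = 0, h′(0) = -3.

f: a_k = -3, -9, -27, -81, -243, -729, …
Substitute x→r, Dx→(1/r')Dx; clear ⇒ L₀.
Integrate: L := L₀·Dx.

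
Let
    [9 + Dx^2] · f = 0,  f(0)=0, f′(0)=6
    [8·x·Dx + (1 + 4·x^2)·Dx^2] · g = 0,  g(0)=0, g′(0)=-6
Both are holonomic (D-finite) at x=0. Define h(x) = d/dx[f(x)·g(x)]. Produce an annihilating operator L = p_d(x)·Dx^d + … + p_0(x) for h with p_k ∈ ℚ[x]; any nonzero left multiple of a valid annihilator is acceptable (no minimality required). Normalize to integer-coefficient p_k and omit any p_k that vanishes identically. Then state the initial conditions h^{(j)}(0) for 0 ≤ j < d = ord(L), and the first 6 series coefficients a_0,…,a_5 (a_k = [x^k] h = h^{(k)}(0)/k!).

f: a_k = 0, 6, 0, -9, 0, 81/20, …
g: a_k = 0, -6, 0, 8, 0, -96/5, …
Sym-product of L_f,L_g gives L₀ (≤ ord 4).
h=h₀': d/dx-closure on L₀ ⇒ L.
L = (134325 + 1685016·x^2 + 9665136·x^4 + 17604864·x^6 + 22954752·x^8 + 28366848·x^10 + 26873856·x^12) + (77328·x + 1187136·x^3 + 5460480·x^5 + 10782720·x^7 + 14929920·x^9 + 11943936·x^11)·Dx + (17850 + 242160·x^2 + 1468896·x^4 + 3414528·x^6 + 5764608·x^8 + 7630848·x^10 + 5971968·x^12)·Dx^2 + (8592·x + 131904·x^3 + 606720·x^5 + 1198080·x^7 + 1658880·x^9 + 1327104·x^11)·Dx^3 + (325 + 6104·x^2 + 43888·x^4 + 162048·x^6 + 357120·x^8 + 497664·x^10 + 331776·x^12)·Dx^4  (order 4).
h: a_k = 0, -72, 0, 408, 0, -1269, …
ICs: h(0) = 0, h′(0) = -72, h′′(0) = 0, h′′′(0) = 2448.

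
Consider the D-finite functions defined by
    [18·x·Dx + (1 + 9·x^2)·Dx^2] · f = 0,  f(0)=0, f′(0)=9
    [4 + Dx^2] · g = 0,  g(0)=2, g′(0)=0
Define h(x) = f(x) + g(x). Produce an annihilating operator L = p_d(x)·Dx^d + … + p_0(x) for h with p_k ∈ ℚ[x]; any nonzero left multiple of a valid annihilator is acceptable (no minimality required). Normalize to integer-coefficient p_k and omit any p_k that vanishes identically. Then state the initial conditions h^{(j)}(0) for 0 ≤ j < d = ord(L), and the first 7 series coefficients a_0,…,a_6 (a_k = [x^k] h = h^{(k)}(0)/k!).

L = (-3744·x + 37584·x^3 + 11664·x^5)·Dx + (-28 + 864·x^2 + 10692·x^4 + 5832·x^6)·Dx^2 + (-936·x + 9396·x^3 + 2916·x^5)·Dx^3 + (-7 + 216·x^2 + 2673·x^4 + 1458·x^6)·Dx^4  (order 4).
h: a_k = 2, 9, -4, -27, 4/3, 729/5, -8/45, …
ICs: h(0) = 2, h′(0) = 9, h′′(0) = -8, h′′′(0) = -162.

f: a_k = 0, 9, 0, -27, 0, 729/5, 0, …
g: a_k = 2, 0, -4, 0, 4/3, 0, -8/45, …
Sum ⇒ L₀ = lclm(L_f,L_g) in ℚ(x)⟨Dx⟩.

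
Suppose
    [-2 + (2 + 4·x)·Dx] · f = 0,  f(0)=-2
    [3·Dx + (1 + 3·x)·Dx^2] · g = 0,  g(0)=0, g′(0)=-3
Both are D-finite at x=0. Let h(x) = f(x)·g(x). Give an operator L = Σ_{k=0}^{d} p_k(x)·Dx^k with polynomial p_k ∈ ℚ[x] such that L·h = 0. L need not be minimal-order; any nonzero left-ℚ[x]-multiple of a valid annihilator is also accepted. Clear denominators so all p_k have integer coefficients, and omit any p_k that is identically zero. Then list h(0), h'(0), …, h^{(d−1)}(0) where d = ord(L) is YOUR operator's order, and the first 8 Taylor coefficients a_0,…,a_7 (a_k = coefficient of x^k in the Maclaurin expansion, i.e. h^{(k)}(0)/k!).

L = 3·x + (1 + 2·x)·Dx + (1 + 7·x + 16·x^2 + 12·x^3)·Dx^2  (order 2).
h: a_k = 0, 6, -3, 6, -15, 789/20, -4227/40, 40041/140, …
ICs: h(0) = 0, h′(0) = 6.

f: a_k = -2, -2, 1, -1, 5/4, -7/4, 21/8, -33/8, …
g: a_k = 0, -3, 9/2, -9, 81/4, -243/5, 243/2, -2187/7, …
L₀ := L_f ⊗_s L_g (sym. prod.), ord ≤ 2.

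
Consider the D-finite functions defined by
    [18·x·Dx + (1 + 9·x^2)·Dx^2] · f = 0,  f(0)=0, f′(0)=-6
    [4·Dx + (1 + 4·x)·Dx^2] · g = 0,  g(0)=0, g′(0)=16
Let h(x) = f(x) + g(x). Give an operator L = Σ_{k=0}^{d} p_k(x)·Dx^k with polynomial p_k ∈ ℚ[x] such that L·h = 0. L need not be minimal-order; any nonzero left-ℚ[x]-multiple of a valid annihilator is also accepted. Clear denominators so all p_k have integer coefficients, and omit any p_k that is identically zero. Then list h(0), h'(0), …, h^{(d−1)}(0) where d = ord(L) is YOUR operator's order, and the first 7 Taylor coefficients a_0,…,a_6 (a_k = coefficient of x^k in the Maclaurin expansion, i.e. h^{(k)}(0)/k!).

L = (-36 - 432·x + 972·x^2 + 1296·x^3)·Dx + (-25 - 72·x - 189·x^2 + 1944·x^3 + 2592·x^4)·Dx^2 + (-2 + x + 36·x^2 + 81·x^3 + 486·x^4 + 648·x^5)·Dx^3  (order 3).
h: a_k = 0, 10, -32, 310/3, -256, 722, -8192/3, …
ICs: h(0) = 0, h′(0) = 10, h′′(0) = -64.

f: a_k = 0, -6, 0, 18, 0, -486/5, 0, …
g: a_k = 0, 16, -32, 256/3, -256, 4096/5, -8192/3, …
Sum ⇒ L₀ = lclm(L_f,L_g) in ℚ(x)⟨Dx⟩.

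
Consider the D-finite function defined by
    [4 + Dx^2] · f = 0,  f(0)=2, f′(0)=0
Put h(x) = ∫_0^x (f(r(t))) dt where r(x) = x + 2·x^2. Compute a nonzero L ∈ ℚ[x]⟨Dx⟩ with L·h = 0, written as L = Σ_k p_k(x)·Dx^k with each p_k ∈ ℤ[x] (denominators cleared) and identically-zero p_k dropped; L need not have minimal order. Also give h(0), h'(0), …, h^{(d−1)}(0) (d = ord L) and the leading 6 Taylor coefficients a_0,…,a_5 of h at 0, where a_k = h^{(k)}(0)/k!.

L = (4 + 48·x + 192·x^2 + 256·x^3)·Dx - 4·Dx^2 + (1 + 4·x)·Dx^3  (order 3).
h: a_k = 0, 2, 0, -4/3, -4, -44/15, …
ICs: h(0) = 0, h′(0) = 2, h′′(0) = 0.

f: a_k = 2, 0, -4, 0, 4/3, 0, …
Substitute x→r, Dx→(1/r')Dx; clear ⇒ L₀.
h=∫h₀ ⇒ L = L₀·Dx.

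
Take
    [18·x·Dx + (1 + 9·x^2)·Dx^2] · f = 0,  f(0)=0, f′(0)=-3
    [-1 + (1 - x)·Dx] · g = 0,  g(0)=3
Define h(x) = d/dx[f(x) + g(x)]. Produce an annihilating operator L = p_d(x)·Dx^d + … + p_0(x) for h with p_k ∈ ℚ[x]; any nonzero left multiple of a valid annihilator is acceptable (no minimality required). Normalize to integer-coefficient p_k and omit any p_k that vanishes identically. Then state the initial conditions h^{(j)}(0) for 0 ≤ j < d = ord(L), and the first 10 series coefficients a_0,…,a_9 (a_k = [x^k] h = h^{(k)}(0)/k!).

f: a_k = 0, -3, 0, 9, 0, -243/5, 0, 2187/7, 0, -2187, …
g: a_k = 3, 3, 3, 3, 3, 3, 3, 3, 3, 3, …
h₀=f+g: left-lcm gives L₀, ord ≤ 3.
h=h₀': d/dx-closure on L₀ ⇒ L.
L = (18 - 72·x - 486·x^2) + (-12 + 18·x + 180·x^2 - 486·x^3)·Dx + (1 + 8·x + 72·x^3 - 81·x^4)·Dx^2  (order 2).
h: a_k = 0, 6, 36, 12, -228, 18, 2208, 24, -19656, 30, …
ICs: h(0) = 0, h′(0) = 6.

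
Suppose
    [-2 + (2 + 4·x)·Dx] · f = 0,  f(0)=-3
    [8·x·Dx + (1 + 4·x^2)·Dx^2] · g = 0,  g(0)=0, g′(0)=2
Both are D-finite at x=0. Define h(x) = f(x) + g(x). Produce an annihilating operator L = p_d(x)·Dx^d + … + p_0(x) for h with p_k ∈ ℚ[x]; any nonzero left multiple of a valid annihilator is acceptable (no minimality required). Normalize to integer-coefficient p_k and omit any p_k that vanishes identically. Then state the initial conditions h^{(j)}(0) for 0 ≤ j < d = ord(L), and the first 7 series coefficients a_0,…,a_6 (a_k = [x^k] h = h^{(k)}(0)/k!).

L = (-8 - 40·x + 96·x^2 + 96·x^3)·Dx + (-11 - 32·x + 40·x^2 + 384·x^3 + 336·x^4)·Dx^2 + (-1 + 6·x + 24·x^2 + 48·x^3 + 112·x^4 + 96·x^5)·Dx^3  (order 3).
h: a_k = -3, -1, 3/2, -25/6, 15/8, 151/40, 63/16, …
ICs: h(0) = -3, h′(0) = -1, h′′(0) = 3.

f: a_k = -3, -3, 3/2, -3/2, 15/8, -21/8, 63/16, …
g: a_k = 0, 2, 0, -8/3, 0, 32/5, 0, …
L₀ := lclm(L_f,L_g); ord L₀ ≤ 1+2.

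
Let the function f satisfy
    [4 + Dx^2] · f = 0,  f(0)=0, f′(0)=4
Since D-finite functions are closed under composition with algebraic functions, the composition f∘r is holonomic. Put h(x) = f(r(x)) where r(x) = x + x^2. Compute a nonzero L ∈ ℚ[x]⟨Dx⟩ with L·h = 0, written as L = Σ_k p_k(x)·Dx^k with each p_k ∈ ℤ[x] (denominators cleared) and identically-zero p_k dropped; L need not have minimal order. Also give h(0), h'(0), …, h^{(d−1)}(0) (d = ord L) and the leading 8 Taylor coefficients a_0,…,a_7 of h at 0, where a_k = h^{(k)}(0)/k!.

L = (4 + 24·x + 48·x^2 + 32·x^3) - 2·Dx + (1 + 2·x)·Dx^2  (order 2).
h: a_k = 0, 4, 4, -8/3, -8, -112/15, 0, 1664/315, …
ICs: h(0) = 0, h′(0) = 4.

f: a_k = 0, 4, 0, -8/3, 0, 8/15, 0, -16/315, …
f∘r: x↦r, Dx↦Dx/r' in L_f ⇒ L₀.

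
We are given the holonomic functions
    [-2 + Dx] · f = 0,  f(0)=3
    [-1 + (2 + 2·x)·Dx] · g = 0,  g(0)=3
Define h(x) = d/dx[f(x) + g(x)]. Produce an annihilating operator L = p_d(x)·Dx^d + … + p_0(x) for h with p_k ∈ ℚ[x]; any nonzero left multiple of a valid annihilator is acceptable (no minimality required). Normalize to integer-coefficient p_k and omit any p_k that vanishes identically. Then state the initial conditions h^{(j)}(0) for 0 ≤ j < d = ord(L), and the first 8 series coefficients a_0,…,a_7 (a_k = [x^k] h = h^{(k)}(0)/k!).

f: a_k = 3, 6, 6, 4, 2, 4/5, 4/15, 8/105, …
g: a_k = 3, 3/2, -3/8, 3/16, -15/128, 21/256, -63/1024, 99/2048, …
f+g: L₀ = lclm(L_f,L_g), ord ≤ 1+1.
h₀' ⇒ L via d/dx closure of L₀.
L = (-14 - 8·x) + (-13 - 32·x - 16·x^2)·Dx + (10 + 18·x + 8·x^2)·Dx^2  (order 2).
h: a_k = 15/2, 45/4, 201/16, 241/32, 1129/256, 3151/2560, 26779/30720, -69599/430080, …
ICs: h(0) = 15/2, h′(0) = 45/4.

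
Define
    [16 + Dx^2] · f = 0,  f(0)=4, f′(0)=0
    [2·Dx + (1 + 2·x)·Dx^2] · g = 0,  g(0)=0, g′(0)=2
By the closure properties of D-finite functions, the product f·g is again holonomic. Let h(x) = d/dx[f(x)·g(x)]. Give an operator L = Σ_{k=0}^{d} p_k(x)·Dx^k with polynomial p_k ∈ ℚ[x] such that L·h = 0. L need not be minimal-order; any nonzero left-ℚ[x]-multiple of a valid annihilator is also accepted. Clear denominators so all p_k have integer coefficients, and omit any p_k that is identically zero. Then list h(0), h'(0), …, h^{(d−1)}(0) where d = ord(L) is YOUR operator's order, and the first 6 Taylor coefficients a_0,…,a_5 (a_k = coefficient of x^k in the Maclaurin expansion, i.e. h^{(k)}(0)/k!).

L = (-896 + 28672·x + 282624·x^2 + 1032192·x^3 + 1826816·x^4 + 1572864·x^5 + 524288·x^6) + (576 + 12416·x + 66560·x^2 + 153600·x^3 + 163840·x^4 + 65536·x^5)·Dx + (280 + 6592·x + 44480·x^2 + 141312·x^3 + 234496·x^4 + 196608·x^5 + 65536·x^6)·Dx^2 + (36 + 776·x + 4160·x^2 + 9600·x^3 + 10240·x^4 + 4096·x^5)·Dx^3 + (21 + 300·x + 1676·x^2 + 4800·x^3 + 7520·x^4 + 6144·x^5 + 2048·x^6)·Dx^4  (order 4).
h: a_k = 8, -16, -160, 192, 128, 0, …
ICs: h(0) = 8, h′(0) = -16, h′′(0) = -320, h′′′(0) = 1152.

f: a_k = 4, 0, -32, 0, 128/3, 0, …
g: a_k = 0, 2, -2, 8/3, -4, 32/5, …
Sym-product of L_f,L_g gives L₀ (≤ ord 4).
Derive L from L₀ (diff closure).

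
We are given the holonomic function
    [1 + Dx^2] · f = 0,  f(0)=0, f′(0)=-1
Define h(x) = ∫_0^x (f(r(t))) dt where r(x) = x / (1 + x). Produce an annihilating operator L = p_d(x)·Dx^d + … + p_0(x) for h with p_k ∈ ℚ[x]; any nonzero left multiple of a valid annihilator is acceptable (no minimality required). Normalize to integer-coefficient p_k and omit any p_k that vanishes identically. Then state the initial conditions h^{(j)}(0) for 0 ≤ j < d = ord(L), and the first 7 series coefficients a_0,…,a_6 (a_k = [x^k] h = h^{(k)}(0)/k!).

f: a_k = 0, -1, 0, 1/6, 0, -1/120, 0, …
Substitute x→r, Dx→(1/r')Dx; clear ⇒ L₀.
Integrate: L := L₀·Dx.
L = Dx + (2 + 6·x + 6·x^2 + 2·x^3)·Dx^2 + (1 + 4·x + 6·x^2 + 4·x^3 + x^4)·Dx^3  (order 3).
h: a_k = 0, 0, -1/2, 1/3, -5/24, 1/10, -1/720, …
ICs: h(0) = 0, h′(0) = 0, h′′(0) = -1.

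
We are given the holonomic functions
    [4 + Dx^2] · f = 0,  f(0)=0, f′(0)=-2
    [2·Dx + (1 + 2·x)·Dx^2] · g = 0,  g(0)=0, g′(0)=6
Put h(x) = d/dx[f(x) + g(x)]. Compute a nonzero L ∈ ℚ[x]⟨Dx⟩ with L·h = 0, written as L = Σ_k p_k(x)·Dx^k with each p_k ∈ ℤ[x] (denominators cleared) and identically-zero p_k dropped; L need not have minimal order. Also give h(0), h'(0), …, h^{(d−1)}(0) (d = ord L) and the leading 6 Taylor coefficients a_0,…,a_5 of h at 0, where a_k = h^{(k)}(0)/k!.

f: a_k = 0, -2, 0, 4/3, 0, -4/15, …
g: a_k = 0, 6, -6, 8, -12, 96/5, …
L₀ := lclm(L_f,L_g); ord L₀ ≤ 2+2.
h₀' ⇒ L via d/dx closure of L₀.
L = (56 + 32·x + 32·x^2) + (12 + 40·x + 48·x^2 + 32·x^3)·Dx + (14 + 8·x + 8·x^2)·Dx^2 + (3 + 10·x + 12·x^2 + 8·x^3)·Dx^3  (order 3).
h: a_k = 4, -12, 28, -48, 284/3, -192, …
ICs: h(0) = 4, h′(0) = -12, h′′(0) = 56.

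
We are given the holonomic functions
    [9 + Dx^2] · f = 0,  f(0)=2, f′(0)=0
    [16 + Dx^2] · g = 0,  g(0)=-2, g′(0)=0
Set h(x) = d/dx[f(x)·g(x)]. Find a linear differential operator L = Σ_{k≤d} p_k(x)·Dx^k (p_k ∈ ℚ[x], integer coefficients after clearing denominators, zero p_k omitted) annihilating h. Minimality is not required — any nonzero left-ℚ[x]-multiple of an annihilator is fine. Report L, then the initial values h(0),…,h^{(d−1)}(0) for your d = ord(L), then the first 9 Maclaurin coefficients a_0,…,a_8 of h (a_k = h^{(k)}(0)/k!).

L = 49 + 50·Dx^2 + Dx^4  (order 4).
h: a_k = 0, 100, 0, -2402/3, 0, 11765/6, 0, -2882401/1260, 0, …
ICs: h(0) = 0, h′(0) = 100, h′′(0) = 0, h′′′(0) = -4804.

f: a_k = 2, 0, -9, 0, 27/4, 0, -81/40, 0, 729/2240, …
g: a_k = -2, 0, 16, 0, -64/3, 0, 512/45, 0, -1024/315, …
f·g: L₀ = L_f ⊗_s L_g, ord ≤ 2·2.
h=h₀': d/dx-closure on L₀ ⇒ L.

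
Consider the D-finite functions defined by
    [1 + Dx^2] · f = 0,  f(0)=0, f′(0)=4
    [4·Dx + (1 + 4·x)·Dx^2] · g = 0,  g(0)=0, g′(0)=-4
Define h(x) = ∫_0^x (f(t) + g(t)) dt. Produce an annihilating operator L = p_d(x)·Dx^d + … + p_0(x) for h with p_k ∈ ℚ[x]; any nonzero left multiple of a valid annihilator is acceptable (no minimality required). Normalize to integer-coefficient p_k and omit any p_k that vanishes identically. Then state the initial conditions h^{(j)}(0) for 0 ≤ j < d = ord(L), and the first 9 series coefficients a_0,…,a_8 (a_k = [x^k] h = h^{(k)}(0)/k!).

f: a_k = 0, 4, 0, -2/3, 0, 1/30, 0, -1/1260, 0, …
g: a_k = 0, -4, 8, -64/3, 64, -1024/5, 2048/3, -16384/7, 8192, …
L₀ := lclm(L_f,L_g); ord L₀ ≤ 2+2.
h=∫h₀ ⇒ L = L₀·Dx.
L = (388 + 32·x + 64·x^2)·Dx^2 + (33 + 140·x + 48·x^2 + 64·x^3)·Dx^3 + (388 + 32·x + 64·x^2)·Dx^4 + (33 + 140·x + 48·x^2 + 64·x^3)·Dx^5  (order 5).
h: a_k = 0, 0, 0, 8/3, -11/2, 64/5, -6143/180, 2048/21, -421303/1440, …
ICs: h(0) = 0, h′(0) = 0, h′′(0) = 0, h′′′(0) = 16, h′′′′(0) = -132.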